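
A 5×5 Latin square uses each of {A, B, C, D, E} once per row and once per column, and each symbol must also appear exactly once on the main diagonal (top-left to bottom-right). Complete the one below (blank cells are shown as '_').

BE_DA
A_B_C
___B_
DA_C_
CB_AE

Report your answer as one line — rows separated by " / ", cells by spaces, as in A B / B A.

(r1,c3) = C
(r2,c2) = D
(r2,c4) = E
(r3,c1) = E
(r3,c2) = C
(r3,c3) = A
(r3,c5) = D
(r4,c3) = E
(r4,c5) = B
(r5,c3) = D

B E C D A / A D B E C / E C A B D / D A E C B / C B D A E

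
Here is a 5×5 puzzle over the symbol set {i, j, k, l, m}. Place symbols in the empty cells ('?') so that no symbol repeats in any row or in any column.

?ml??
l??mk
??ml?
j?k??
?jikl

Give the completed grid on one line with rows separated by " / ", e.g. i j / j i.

k m l j i / l i j m k / i k m l j / j l k i m / m j i k l

(r2,c2) = i
(r2,c3) = j
(r3,c2) = k
(r4,c2) = l
(r4,c4) = i
(r4,c5) = m
(r5,c1) = m
(r1,c4) = j
(r1,c5) = i
(r3,c1) = i
(r3,c5) = j
(r1,c1) = k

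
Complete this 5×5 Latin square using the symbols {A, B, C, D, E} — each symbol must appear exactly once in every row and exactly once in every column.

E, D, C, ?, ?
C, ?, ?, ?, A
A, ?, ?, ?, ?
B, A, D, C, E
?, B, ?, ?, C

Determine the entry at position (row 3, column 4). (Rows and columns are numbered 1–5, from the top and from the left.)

(r1,c5): row 1 has {C,D,E}; column 5 has {A,C,E}, so it must be B.
(r2,c2): row 2 has {A,C}; column 2 has {A,B,D}, so it must be E.
(r2,c3): row 2 has {A,C,E}; column 3 has {C,D}, so it must be B.
(r2,c4): row 2 has {A,B,C,E}; column 4 has {C}, so it must be D.
(r3,c2): row 3 has {A}; column 2 has {A,B,D,E}, so it must be C.
(r3,c3): row 3 has {A,C}; column 3 has {B,C,D}, so it must be E.
(r3,c4): row 3 has {A,C,E}; column 4 has {C,D}, so it must be B.

B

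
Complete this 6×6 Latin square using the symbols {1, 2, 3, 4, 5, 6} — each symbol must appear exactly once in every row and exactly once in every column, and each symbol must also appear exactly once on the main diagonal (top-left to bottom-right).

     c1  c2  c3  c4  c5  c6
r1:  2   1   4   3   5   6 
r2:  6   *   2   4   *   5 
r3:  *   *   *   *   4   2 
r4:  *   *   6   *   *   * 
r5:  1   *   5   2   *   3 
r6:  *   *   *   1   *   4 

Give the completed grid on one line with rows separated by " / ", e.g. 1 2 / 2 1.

(r2,c2) = 3
(r2,c5) = 1
(r3,c3) = 1
(r4,c4) = 5
(r4,c6) = 1
(r5,c5) = 6
(r6,c3) = 3
(r6,c5) = 2
(r3,c4) = 6
(r4,c5) = 3
(r5,c2) = 4
(r6,c1) = 5
(r6,c2) = 6
(r3,c1) = 3
(r3,c2) = 5
(r4,c1) = 4
(r4,c2) = 2

2 1 4 3 5 6 / 6 3 2 4 1 5 / 3 5 1 6 4 2 / 4 2 6 5 3 1 / 1 4 5 2 6 3 / 5 6 3 1 2 4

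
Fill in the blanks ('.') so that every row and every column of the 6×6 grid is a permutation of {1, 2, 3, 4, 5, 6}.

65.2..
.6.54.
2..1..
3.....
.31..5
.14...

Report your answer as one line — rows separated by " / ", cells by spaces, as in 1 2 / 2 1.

(r1,c3) = 3
(r1,c5) = 1
(r1,c6) = 4
(r2,c1) = 1
(r2,c3) = 2
(r2,c6) = 3
(r3,c2) = 4
(r3,c6) = 6
(r4,c2) = 2
(r4,c6) = 1
(r5,c1) = 4
(r5,c4) = 6
(r5,c5) = 2
(r6,c1) = 5
(r6,c4) = 3
(r6,c5) = 6
(r6,c6) = 2
(r3,c3) = 5
(r3,c5) = 3
(r4,c3) = 6
(r4,c4) = 4
(r4,c5) = 5

6 5 3 2 1 4 / 1 6 2 5 4 3 / 2 4 5 1 3 6 / 3 2 6 4 5 1 / 4 3 1 6 2 5 / 5 1 4 3 6 2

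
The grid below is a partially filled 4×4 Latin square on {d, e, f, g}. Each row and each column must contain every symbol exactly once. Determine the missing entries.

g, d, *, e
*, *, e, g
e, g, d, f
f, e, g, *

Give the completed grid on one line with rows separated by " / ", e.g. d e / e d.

g d f e / d f e g / e g d f / f e g d

row 1 has {d,e,g}; column 3 has {d,e,g} — only f is left for (r1,c3).
row 2 has {e,g}; column 1 has {e,f,g} — only d is left for (r2,c1).
row 2 has {d,e,g}; column 2 has {d,e,g} — only f is left for (r2,c2).
row 4 has {e,f,g}; column 4 has {e,f,g} — only d is left for (r4,c4).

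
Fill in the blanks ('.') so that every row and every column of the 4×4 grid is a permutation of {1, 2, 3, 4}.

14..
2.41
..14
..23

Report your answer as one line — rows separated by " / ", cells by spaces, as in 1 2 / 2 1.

Cell (r1,c3): row 1 has {1,4}; column 3 has {1,2,4} → 3.
Cell (r1,c4): row 1 has {1,3,4}; column 4 has {1,3,4} → 2.
Cell (r2,c2): row 2 has {1,2,4}; column 2 has {4} → 3.
Cell (r3,c1): row 3 has {1,4}; column 1 has {1,2} → 3.
Cell (r3,c2): row 3 has {1,3,4}; column 2 has {3,4} → 2.
Cell (r4,c1): row 4 has {2,3}; column 1 has {1,2,3} → 4.
Cell (r4,c2): row 4 has {2,3,4}; column 2 has {2,3,4} → 1.

1 4 3 2 / 2 3 4 1 / 3 2 1 4 / 4 1 2 3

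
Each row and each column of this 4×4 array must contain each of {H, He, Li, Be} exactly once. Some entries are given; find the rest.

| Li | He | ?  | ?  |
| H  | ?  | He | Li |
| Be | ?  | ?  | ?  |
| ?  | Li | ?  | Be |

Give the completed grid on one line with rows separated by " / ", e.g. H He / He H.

Li He Be H / H Be He Li / Be H Li He / He Li H Be

Cell (r1,c4): row 1 has {He,Li}; column 4 has {Li,Be} → H.
Cell (r2,c2): row 2 has {H,He,Li}; column 2 has {He,Li} → Be.
Cell (r3,c2): row 3 has {Be}; column 2 has {He,Li,Be} → H.
Cell (r3,c3): row 3 has {H,Be}; column 3 has {He} → Li.
Cell (r3,c4): row 3 has {H,Li,Be}; column 4 has {H,Li,Be} → He.
Cell (r4,c1): row 4 has {Li,Be}; column 1 has {H,Li,Be} → He.
Cell (r4,c3): row 4 has {He,Li,Be}; column 3 has {He,Li} → H.
Cell (r1,c3): row 1 has {H,He,Li}; column 3 has {H,He,Li} → Be.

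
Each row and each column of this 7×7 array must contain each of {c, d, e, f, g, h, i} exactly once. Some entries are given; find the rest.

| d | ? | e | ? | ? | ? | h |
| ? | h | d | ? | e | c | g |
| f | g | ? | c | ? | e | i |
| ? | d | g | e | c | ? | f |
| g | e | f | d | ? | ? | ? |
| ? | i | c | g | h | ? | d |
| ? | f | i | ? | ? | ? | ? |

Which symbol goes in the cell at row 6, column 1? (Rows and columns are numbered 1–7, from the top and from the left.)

e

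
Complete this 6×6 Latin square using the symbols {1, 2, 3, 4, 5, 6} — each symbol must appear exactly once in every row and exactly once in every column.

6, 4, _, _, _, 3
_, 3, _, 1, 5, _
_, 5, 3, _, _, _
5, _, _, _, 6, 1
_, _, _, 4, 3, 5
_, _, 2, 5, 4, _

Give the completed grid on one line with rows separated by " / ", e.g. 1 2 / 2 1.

(r1,c4): row 1 has {3,4,6}; column 4 has {1,4,5}, so it must be 2.
(r1,c5): row 1 has {2,3,4,6}; column 5 has {3,4,5,6}, so it must be 1.
(r3,c4): row 3 has {3,5}; column 4 has {1,2,4,5}, so it must be 6.
(r3,c5): row 3 has {3,5,6}; column 5 has {1,3,4,5,6}, so it must be 2.
(r3,c6): row 3 has {2,3,5,6}; column 6 has {1,3,5}, so it must be 4.
(r4,c2): row 4 has {1,5,6}; column 2 has {3,4,5}, so it must be 2.
(r4,c3): row 4 has {1,2,5,6}; column 3 has {2,3}, so it must be 4.
(r4,c4): row 4 has {1,2,4,5,6}; column 4 has {1,2,4,5,6}, so it must be 3.
(r6,c6): row 6 has {2,4,5}; column 6 has {1,3,4,5}, so it must be 6.
(r1,c3): row 1 has {1,2,3,4,6}; column 3 has {2,3,4}, so it must be 5.
(r2,c3): row 2 has {1,3,5}; column 3 has {2,3,4,5}, so it must be 6.
(r2,c6): row 2 has {1,3,5,6}; column 6 has {1,3,4,5,6}, so it must be 2.
(r3,c1): row 3 has {2,3,4,5,6}; column 1 has {5,6}, so it must be 1.
(r5,c1): row 5 has {3,4,5}; column 1 has {1,5,6}, so it must be 2.
(r5,c3): row 5 has {2,3,4,5}; column 3 has {2,3,4,5,6}, so it must be 1.
(r6,c1): row 6 has {2,4,5,6}; column 1 has {1,2,5,6}, so it must be 3.
(r6,c2): row 6 has {2,3,4,5,6}; column 2 has {2,3,4,5}, so it must be 1.
(r2,c1): row 2 has {1,2,3,5,6}; column 1 has {1,2,3,5,6}, so it must be 4.
(r5,c2): row 5 has {1,2,3,4,5}; column 2 has {1,2,3,4,5}, so it must be 6.

6 4 5 2 1 3 / 4 3 6 1 5 2 / 1 5 3 6 2 4 / 5 2 4 3 6 1 / 2 6 1 4 3 5 / 3 1 2 5 4 6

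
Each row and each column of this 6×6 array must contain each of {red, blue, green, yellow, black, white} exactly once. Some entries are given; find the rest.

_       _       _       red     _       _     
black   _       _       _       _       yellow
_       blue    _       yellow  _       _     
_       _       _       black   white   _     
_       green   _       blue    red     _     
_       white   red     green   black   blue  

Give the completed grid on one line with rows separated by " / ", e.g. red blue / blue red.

Cell (r2,c2): row 2 has {yellow,black}; column 2 has {blue,green,white} → red.
Cell (r2,c4): row 2 has {red,yellow,black}; column 4 has {red,blue,green,yellow,black} → white.
Cell (r3,c5): row 3 has {blue,yellow}; column 5 has {red,black,white} → green.
Cell (r4,c2): row 4 has {black,white}; column 2 has {red,blue,green,white} → yellow.
Cell (r6,c1): row 6 has {red,blue,green,black,white}; column 1 has {black} → yellow.
Cell (r1,c2): row 1 has {red}; column 2 has {red,blue,green,yellow,white} → black.
Cell (r2,c5): row 2 has {red,yellow,black,white}; column 5 has {red,green,black,white} → blue.
Cell (r5,c1): row 5 has {red,blue,green}; column 1 has {yellow,black} → white.
Cell (r5,c6): row 5 has {red,blue,green,white}; column 6 has {blue,yellow} → black.
Cell (r1,c5): row 1 has {red,black}; column 5 has {red,blue,green,black,white} → yellow.
Cell (r2,c3): row 2 has {red,blue,yellow,black,white}; column 3 has {red} → green.
Cell (r3,c1): row 3 has {blue,green,yellow}; column 1 has {yellow,black,white} → red.
Cell (r3,c6): row 3 has {red,blue,green,yellow}; column 6 has {blue,yellow,black} → white.
Cell (r4,c3): row 4 has {yellow,black,white}; column 3 has {red,green} → blue.
Cell (r5,c3): row 5 has {red,blue,green,black,white}; column 3 has {red,blue,green} → yellow.
Cell (r1,c3): row 1 has {red,yellow,black}; column 3 has {red,blue,green,yellow} → white.
Cell (r1,c6): row 1 has {red,yellow,black,white}; column 6 has {blue,yellow,black,white} → green.
Cell (r3,c3): row 3 has {red,blue,green,yellow,white}; column 3 has {red,blue,green,yellow,white} → black.
Cell (r4,c1): row 4 has {blue,yellow,black,white}; column 1 has {red,yellow,black,white} → green.
Cell (r4,c6): row 4 has {blue,green,yellow,black,white}; column 6 has {blue,green,yellow,black,white} → red.
Cell (r1,c1): row 1 has {red,green,yellow,black,white}; column 1 has {red,green,yellow,black,white} → blue.

blue black white red yellow green / black red green white blue yellow / red blue black yellow green white / green yellow blue black white red / white green yellow blue red black / yellow white red green black blue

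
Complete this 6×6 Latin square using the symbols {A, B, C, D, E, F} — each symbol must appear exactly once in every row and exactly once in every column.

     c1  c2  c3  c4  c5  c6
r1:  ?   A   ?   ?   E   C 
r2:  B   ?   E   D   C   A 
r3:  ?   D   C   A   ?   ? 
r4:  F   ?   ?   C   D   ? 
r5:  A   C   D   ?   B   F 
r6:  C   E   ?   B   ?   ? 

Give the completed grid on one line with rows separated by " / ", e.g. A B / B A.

D A B F E C / B F E D C A / E D C A F B / F B A C D E / A C D E B F / C E F B A D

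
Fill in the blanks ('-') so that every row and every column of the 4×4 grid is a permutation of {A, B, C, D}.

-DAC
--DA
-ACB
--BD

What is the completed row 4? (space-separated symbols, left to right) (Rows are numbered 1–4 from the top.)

A C B D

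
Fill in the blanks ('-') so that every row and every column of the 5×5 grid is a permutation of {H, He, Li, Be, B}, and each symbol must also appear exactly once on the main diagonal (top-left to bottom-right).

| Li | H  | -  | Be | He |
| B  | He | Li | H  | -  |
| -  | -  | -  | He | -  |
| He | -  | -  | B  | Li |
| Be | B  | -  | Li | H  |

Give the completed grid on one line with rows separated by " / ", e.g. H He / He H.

Li H B Be He / B He Li H Be / H Li Be He B / He Be H B Li / Be B He Li H

(r1,c3) = B
(r2,c5) = Be
(r3,c1) = H
(r3,c3) = Be
(r3,c5) = B
(r4,c2) = Be
(r4,c3) = H
(r5,c3) = He
(r3,c2) = Li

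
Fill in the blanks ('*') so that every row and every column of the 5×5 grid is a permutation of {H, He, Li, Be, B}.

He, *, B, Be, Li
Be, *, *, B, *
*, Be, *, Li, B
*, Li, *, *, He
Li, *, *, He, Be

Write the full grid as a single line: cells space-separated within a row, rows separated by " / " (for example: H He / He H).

He H B Be Li / Be He Li B H / H Be He Li B / B Li Be H He / Li B H He Be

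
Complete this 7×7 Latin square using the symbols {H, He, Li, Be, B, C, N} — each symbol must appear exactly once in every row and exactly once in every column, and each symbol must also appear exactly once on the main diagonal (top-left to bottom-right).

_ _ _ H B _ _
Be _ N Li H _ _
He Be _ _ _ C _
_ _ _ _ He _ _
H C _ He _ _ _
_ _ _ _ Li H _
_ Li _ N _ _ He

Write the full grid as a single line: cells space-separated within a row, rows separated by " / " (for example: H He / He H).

N He C H B Li Be / Be B N Li H He C / He Be Li B N C H / Li H Be C He B N / H C B He Be N Li / C N He Be Li H B / B Li H N C Be He

At row 2, column 2: row 2 has {H,Li,Be,N}; column 2 has {Li,Be,C}; the diagonal has {H,He}; that leaves B.
At row 2, column 6: row 2 has {H,Li,Be,B,N}; column 6 has {H,C}; that leaves He.
At row 2, column 7: row 2 has {H,He,Li,Be,B,N}; column 7 has {He}; that leaves C.
At row 3, column 3: row 3 has {He,Be,C}; column 3 has {N}; the diagonal has {H,He,B}; that leaves Li.
At row 3, column 4: row 3 has {He,Li,Be,C}; column 4 has {H,He,Li,N}; that leaves B.
At row 3, column 5: row 3 has {He,Li,Be,B,C}; column 5 has {H,He,Li,B}; that leaves N.
At row 3, column 7: row 3 has {He,Li,Be,B,C,N}; column 7 has {He,C}; that leaves H.
At row 5, column 5: row 5 has {H,He,C}; column 5 has {H,He,Li,B,N}; the diagonal has {H,He,Li,B}; that leaves Be.
At row 7, column 5: row 7 has {He,Li,N}; column 5 has {H,He,Li,Be,B,N}; that leaves C.
At row 4, column 4: row 4 has {He}; column 4 has {H,He,Li,B,N}; the diagonal has {H,He,Li,Be,B}; that leaves C.
At row 5, column 3: row 5 has {H,He,Be,C}; column 3 has {Li,N}; that leaves B.
At row 6, column 4: row 6 has {H,Li}; column 4 has {H,He,Li,B,C,N}; that leaves Be.
At row 7, column 1: row 7 has {He,Li,C,N}; column 1 has {H,He,Be}; that leaves B.
At row 7, column 6: row 7 has {He,Li,B,C,N}; column 6 has {H,He,C}; that leaves Be.
At row 1, column 1: row 1 has {H,B}; column 1 has {H,He,Be,B}; the diagonal has {H,He,Li,Be,B,C}; that leaves N.
At row 1, column 2: row 1 has {H,B,N}; column 2 has {Li,Be,B,C}; that leaves He.
At row 1, column 6: row 1 has {H,He,B,N}; column 6 has {H,He,Be,C}; that leaves Li.
At row 1, column 7: row 1 has {H,He,Li,B,N}; column 7 has {H,He,C}; that leaves Be.
At row 4, column 1: row 4 has {He,C}; column 1 has {H,He,Be,B,N}; that leaves Li.
At row 5, column 6: row 5 has {H,He,Be,B,C}; column 6 has {H,He,Li,Be,C}; that leaves N.
At row 5, column 7: row 5 has {H,He,Be,B,C,N}; column 7 has {H,He,Be,C}; that leaves Li.
At row 6, column 1: row 6 has {H,Li,Be}; column 1 has {H,He,Li,Be,B,N}; that leaves C.
At row 6, column 2: row 6 has {H,Li,Be,C}; column 2 has {He,Li,Be,B,C}; that leaves N.
At row 6, column 3: row 6 has {H,Li,Be,C,N}; column 3 has {Li,B,N}; that leaves He.
At row 6, column 7: row 6 has {H,He,Li,Be,C,N}; column 7 has {H,He,Li,Be,C}; that leaves B.
At row 7, column 3: row 7 has {He,Li,Be,B,C,N}; column 3 has {He,Li,B,N}; that leaves H.
At row 1, column 3: row 1 has {H,He,Li,Be,B,N}; column 3 has {H,He,Li,B,N}; that leaves C.
At row 4, column 2: row 4 has {He,Li,C}; column 2 has {He,Li,Be,B,C,N}; that leaves H.
At row 4, column 3: row 4 has {H,He,Li,C}; column 3 has {H,He,Li,B,C,N}; that leaves Be.
At row 4, column 6: row 4 has {H,He,Li,Be,C}; column 6 has {H,He,Li,Be,C,N}; that leaves B.
At row 4, column 7: row 4 has {H,He,Li,Be,B,C}; column 7 has {H,He,Li,Be,B,C}; that leaves N.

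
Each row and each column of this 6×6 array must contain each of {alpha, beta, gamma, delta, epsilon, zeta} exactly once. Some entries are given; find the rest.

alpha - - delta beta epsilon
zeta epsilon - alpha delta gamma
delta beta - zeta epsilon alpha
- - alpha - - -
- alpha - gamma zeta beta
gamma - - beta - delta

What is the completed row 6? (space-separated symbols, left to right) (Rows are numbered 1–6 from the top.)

gamma zeta epsilon beta alpha delta

Cell (r2,c3): row 2 has {alpha,gamma,delta,epsilon,zeta}; column 3 has {alpha} → beta.
Cell (r3,c3): row 3 has {alpha,beta,delta,epsilon,zeta}; column 3 has {alpha,beta} → gamma.
Cell (r4,c4): row 4 has {alpha}; column 4 has {alpha,beta,gamma,delta,zeta} → epsilon.
Cell (r4,c5): row 4 has {alpha,epsilon}; column 5 has {beta,delta,epsilon,zeta} → gamma.
Cell (r4,c6): row 4 has {alpha,gamma,epsilon}; column 6 has {alpha,beta,gamma,delta,epsilon} → zeta.
Cell (r5,c1): row 5 has {alpha,beta,gamma,zeta}; column 1 has {alpha,gamma,delta,zeta} → epsilon.
Cell (r5,c3): row 5 has {alpha,beta,gamma,epsilon,zeta}; column 3 has {alpha,beta,gamma} → delta.
Cell (r6,c2): row 6 has {beta,gamma,delta}; column 2 has {alpha,beta,epsilon} → zeta.
Cell (r6,c3): row 6 has {beta,gamma,delta,zeta}; column 3 has {alpha,beta,gamma,delta} → epsilon.
Cell (r6,c5): row 6 has {beta,gamma,delta,epsilon,zeta}; column 5 has {beta,gamma,delta,epsilon,zeta} → alpha.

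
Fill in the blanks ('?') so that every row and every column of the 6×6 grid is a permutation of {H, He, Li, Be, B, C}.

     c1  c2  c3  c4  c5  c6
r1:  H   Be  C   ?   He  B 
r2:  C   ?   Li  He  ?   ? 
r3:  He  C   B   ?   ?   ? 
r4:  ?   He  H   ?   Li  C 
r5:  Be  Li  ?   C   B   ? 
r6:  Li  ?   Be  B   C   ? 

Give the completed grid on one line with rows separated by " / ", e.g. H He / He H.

H Be C Li He B / C B Li He H Be / He C B H Be Li / B He H Be Li C / Be Li He C B H / Li H Be B C He

(r1,c4) = Li
(r4,c1) = B
(r4,c4) = Be
(r5,c3) = He
(r5,c6) = H
(r6,c2) = H
(r6,c6) = He
(r2,c2) = B
(r2,c6) = Be
(r3,c4) = H
(r3,c5) = Be
(r3,c6) = Li
(r2,c5) = H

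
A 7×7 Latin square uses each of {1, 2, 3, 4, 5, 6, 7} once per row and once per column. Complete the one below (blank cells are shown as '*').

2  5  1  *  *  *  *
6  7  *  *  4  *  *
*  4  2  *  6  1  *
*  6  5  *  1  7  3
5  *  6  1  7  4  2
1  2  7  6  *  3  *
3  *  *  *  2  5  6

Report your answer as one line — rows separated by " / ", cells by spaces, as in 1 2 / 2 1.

2 5 1 4 3 6 7 / 6 7 3 5 4 2 1 / 7 4 2 3 6 1 5 / 4 6 5 2 1 7 3 / 5 3 6 1 7 4 2 / 1 2 7 6 5 3 4 / 3 1 4 7 2 5 6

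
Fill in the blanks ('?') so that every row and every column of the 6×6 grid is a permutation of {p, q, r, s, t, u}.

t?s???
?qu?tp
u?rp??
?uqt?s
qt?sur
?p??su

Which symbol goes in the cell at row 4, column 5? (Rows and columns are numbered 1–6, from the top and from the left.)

r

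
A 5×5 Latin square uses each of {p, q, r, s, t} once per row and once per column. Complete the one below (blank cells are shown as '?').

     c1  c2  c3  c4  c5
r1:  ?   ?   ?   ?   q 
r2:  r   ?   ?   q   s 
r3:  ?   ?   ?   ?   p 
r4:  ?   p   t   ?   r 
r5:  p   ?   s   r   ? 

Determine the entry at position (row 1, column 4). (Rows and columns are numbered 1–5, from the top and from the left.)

p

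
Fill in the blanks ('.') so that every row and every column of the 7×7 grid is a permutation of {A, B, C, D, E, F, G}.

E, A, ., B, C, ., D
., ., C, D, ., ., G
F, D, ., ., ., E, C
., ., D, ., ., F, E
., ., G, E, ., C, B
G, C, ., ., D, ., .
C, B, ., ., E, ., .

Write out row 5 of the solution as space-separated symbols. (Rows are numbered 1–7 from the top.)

D F G E A C B

(r1,c3) = F
(r1,c6) = G
(r4,c2) = G
(r5,c2) = F
(r5,c5) = A
(r7,c3) = A
(r7,c6) = D
(r7,c7) = F
(r2,c2) = E
(r3,c3) = B
(r3,c5) = G
(r4,c5) = B
(r5,c1) = D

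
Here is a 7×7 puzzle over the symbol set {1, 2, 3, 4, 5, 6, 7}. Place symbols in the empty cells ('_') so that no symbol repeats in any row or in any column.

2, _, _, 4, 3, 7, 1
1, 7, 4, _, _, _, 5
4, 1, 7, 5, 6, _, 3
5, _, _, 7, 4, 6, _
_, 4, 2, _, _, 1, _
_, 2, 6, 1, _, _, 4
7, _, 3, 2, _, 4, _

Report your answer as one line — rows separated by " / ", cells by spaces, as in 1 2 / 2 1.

(r1,c3): row 1 has {1,2,3,4,7}; column 3 has {2,3,4,6,7}, so it must be 5.
(r2,c5): row 2 has {1,4,5,7}; column 5 has {3,4,6}, so it must be 2.
(r2,c6): row 2 has {1,2,4,5,7}; column 6 has {1,4,6,7}, so it must be 3.
(r3,c6): row 3 has {1,3,4,5,6,7}; column 6 has {1,3,4,6,7}, so it must be 2.
(r4,c2): row 4 has {4,5,6,7}; column 2 has {1,2,4,7}, so it must be 3.
(r4,c3): row 4 has {3,4,5,6,7}; column 3 has {2,3,4,5,6,7}, so it must be 1.
(r4,c7): row 4 has {1,3,4,5,6,7}; column 7 has {1,3,4,5}, so it must be 2.
(r6,c1): row 6 has {1,2,4,6}; column 1 has {1,2,4,5,7}, so it must be 3.
(r6,c6): row 6 has {1,2,3,4,6}; column 6 has {1,2,3,4,6,7}, so it must be 5.
(r7,c7): row 7 has {2,3,4,7}; column 7 has {1,2,3,4,5}, so it must be 6.
(r1,c2): row 1 has {1,2,3,4,5,7}; column 2 has {1,2,3,4,7}, so it must be 6.
(r2,c4): row 2 has {1,2,3,4,5,7}; column 4 has {1,2,4,5,7}, so it must be 6.
(r5,c1): row 5 has {1,2,4}; column 1 has {1,2,3,4,5,7}, so it must be 6.
(r5,c4): row 5 has {1,2,4,6}; column 4 has {1,2,4,5,6,7}, so it must be 3.
(r5,c7): row 5 has {1,2,3,4,6}; column 7 has {1,2,3,4,5,6}, so it must be 7.
(r6,c5): row 6 has {1,2,3,4,5,6}; column 5 has {2,3,4,6}, so it must be 7.
(r7,c2): row 7 has {2,3,4,6,7}; column 2 has {1,2,3,4,6,7}, so it must be 5.
(r7,c5): row 7 has {2,3,4,5,6,7}; column 5 has {2,3,4,6,7}, so it must be 1.
(r5,c5): row 5 has {1,2,3,4,6,7}; column 5 has {1,2,3,4,6,7}, so it must be 5.

2 6 5 4 3 7 1 / 1 7 4 6 2 3 5 / 4 1 7 5 6 2 3 / 5 3 1 7 4 6 2 / 6 4 2 3 5 1 7 / 3 2 6 1 7 5 4 / 7 5 3 2 1 4 6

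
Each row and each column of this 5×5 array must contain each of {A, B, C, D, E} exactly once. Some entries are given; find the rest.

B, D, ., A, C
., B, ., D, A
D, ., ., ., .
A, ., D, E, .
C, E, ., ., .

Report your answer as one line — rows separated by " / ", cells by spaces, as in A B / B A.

(r1,c3): row 1 has {A,B,C,D}; column 3 has {D}, so it must be E.
(r2,c1): row 2 has {A,B,D}; column 1 has {A,B,C,D}, so it must be E.
(r2,c3): row 2 has {A,B,D,E}; column 3 has {D,E}, so it must be C.
(r4,c2): row 4 has {A,D,E}; column 2 has {B,D,E}, so it must be C.
(r4,c5): row 4 has {A,C,D,E}; column 5 has {A,C}, so it must be B.
(r5,c4): row 5 has {C,E}; column 4 has {A,D,E}, so it must be B.
(r5,c5): row 5 has {B,C,E}; column 5 has {A,B,C}, so it must be D.
(r3,c2): row 3 has {D}; column 2 has {B,C,D,E}, so it must be A.
(r3,c3): row 3 has {A,D}; column 3 has {C,D,E}, so it must be B.
(r3,c4): row 3 has {A,B,D}; column 4 has {A,B,D,E}, so it must be C.
(r3,c5): row 3 has {A,B,C,D}; column 5 has {A,B,C,D}, so it must be E.
(r5,c3): row 5 has {B,C,D,E}; column 3 has {B,C,D,E}, so it must be A.

B D E A C / E B C D A / D A B C E / A C D E B / C E A B D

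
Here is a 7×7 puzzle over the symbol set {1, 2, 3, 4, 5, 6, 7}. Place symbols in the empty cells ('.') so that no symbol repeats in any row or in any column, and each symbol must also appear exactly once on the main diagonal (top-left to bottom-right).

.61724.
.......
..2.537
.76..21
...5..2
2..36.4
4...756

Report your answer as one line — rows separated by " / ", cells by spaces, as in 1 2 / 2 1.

(r4,c4) = 4
(r4,c5) = 3
(r5,c5) = 1
(r6,c6) = 7
(r7,c3) = 3
(r2,c5) = 4
(r4,c1) = 5
(r5,c6) = 6
(r6,c3) = 5
(r1,c1) = 3
(r1,c7) = 5
(r2,c2) = 5
(r2,c3) = 7
(r2,c6) = 1
(r2,c7) = 3
(r5,c1) = 7
(r5,c3) = 4
(r6,c2) = 1
(r7,c2) = 2
(r7,c4) = 1
(r2,c1) = 6
(r2,c4) = 2
(r3,c1) = 1
(r3,c2) = 4
(r3,c4) = 6
(r5,c2) = 3

3 6 1 7 2 4 5 / 6 5 7 2 4 1 3 / 1 4 2 6 5 3 7 / 5 7 6 4 3 2 1 / 7 3 4 5 1 6 2 / 2 1 5 3 6 7 4 / 4 2 3 1 7 5 6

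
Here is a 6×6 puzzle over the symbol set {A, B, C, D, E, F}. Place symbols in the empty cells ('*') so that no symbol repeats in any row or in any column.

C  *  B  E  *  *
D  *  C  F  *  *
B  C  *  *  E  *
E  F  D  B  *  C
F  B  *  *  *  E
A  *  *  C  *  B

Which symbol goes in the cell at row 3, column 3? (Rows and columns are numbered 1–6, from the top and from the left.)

F

(r2,c6): row 2 has {C,D,F}; column 6 has {B,C,E}, so it must be A.
(r4,c5): row 4 has {B,C,D,E,F}; column 5 has {E}, so it must be A.
(r5,c3): row 5 has {B,E,F}; column 3 has {B,C,D}, so it must be A.
(r5,c4): row 5 has {A,B,E,F}; column 4 has {B,C,E,F}, so it must be D.
(r5,c5): row 5 has {A,B,D,E,F}; column 5 has {A,E}, so it must be C.
(r2,c2): row 2 has {A,C,D,F}; column 2 has {B,C,F}, so it must be E.
(r2,c5): row 2 has {A,C,D,E,F}; column 5 has {A,C,E}, so it must be B.
(r3,c3): row 3 has {B,C,E}; column 3 has {A,B,C,D}, so it must be F.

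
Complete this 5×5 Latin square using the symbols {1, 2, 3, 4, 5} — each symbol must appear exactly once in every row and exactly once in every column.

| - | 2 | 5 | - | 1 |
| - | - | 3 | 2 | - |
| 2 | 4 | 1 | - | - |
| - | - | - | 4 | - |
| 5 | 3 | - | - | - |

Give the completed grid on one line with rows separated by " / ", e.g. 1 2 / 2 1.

4 2 5 3 1 / 1 5 3 2 4 / 2 4 1 5 3 / 3 1 2 4 5 / 5 3 4 1 2

(r1,c4) = 3
(r3,c4) = 5
(r3,c5) = 3
(r4,c3) = 2
(r4,c5) = 5
(r5,c3) = 4
(r5,c4) = 1
(r5,c5) = 2
(r1,c1) = 4
(r2,c1) = 1
(r2,c2) = 5
(r2,c5) = 4
(r4,c1) = 3
(r4,c2) = 1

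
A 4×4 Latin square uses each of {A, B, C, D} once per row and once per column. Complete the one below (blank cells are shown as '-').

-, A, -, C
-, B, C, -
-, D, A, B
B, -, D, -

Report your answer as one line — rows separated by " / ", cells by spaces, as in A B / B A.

At row 1, column 1: row 1 has {A,C}; column 1 has {B}; that leaves D.
At row 1, column 3: row 1 has {A,C,D}; column 3 has {A,C,D}; that leaves B.
At row 2, column 1: row 2 has {B,C}; column 1 has {B,D}; that leaves A.
At row 2, column 4: row 2 has {A,B,C}; column 4 has {B,C}; that leaves D.
At row 3, column 1: row 3 has {A,B,D}; column 1 has {A,B,D}; that leaves C.
At row 4, column 2: row 4 has {B,D}; column 2 has {A,B,D}; that leaves C.
At row 4, column 4: row 4 has {B,C,D}; column 4 has {B,C,D}; that leaves A.

D A B C / A B C D / C D A B / B C D A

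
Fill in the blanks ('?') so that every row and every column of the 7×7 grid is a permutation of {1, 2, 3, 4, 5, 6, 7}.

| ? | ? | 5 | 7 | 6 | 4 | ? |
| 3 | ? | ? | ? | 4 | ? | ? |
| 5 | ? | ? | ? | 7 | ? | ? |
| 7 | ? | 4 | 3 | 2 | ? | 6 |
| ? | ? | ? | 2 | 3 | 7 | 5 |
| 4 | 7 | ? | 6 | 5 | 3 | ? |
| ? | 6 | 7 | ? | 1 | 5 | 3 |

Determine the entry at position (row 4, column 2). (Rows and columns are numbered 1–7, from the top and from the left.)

5

(r4,c6) = 1
(r7,c1) = 2
(r7,c4) = 4
(r1,c1) = 1
(r1,c7) = 2
(r3,c4) = 1
(r3,c7) = 4
(r4,c2) = 5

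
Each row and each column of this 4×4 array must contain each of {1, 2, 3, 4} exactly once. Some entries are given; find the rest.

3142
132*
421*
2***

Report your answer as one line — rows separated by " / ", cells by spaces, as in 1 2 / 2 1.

3 1 4 2 / 1 3 2 4 / 4 2 1 3 / 2 4 3 1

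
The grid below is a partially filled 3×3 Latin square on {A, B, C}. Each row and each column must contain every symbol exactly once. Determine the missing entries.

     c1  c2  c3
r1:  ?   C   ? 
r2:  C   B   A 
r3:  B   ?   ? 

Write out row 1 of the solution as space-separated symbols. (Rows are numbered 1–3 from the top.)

A C B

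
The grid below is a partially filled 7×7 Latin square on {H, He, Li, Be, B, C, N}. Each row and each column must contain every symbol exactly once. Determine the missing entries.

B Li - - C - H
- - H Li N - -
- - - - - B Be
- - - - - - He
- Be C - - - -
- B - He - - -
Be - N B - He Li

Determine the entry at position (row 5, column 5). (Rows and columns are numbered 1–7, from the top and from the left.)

B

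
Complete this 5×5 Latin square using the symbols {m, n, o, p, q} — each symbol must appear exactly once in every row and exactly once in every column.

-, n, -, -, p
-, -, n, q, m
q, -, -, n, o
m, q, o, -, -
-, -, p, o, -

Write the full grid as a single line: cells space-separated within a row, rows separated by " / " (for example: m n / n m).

o n q m p / p o n q m / q p m n o / m q o p n / n m p o q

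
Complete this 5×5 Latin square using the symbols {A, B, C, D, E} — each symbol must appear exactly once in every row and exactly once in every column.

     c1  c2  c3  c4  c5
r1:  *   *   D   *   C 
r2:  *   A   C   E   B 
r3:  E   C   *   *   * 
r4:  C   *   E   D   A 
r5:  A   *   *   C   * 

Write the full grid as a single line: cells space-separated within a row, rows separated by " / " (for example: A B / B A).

(r1,c1) = B
(r1,c2) = E
(r1,c4) = A
(r2,c1) = D
(r3,c4) = B
(r3,c5) = D
(r4,c2) = B
(r5,c2) = D
(r5,c3) = B
(r5,c5) = E
(r3,c3) = A

B E D A C / D A C E B / E C A B D / C B E D A / A D B C E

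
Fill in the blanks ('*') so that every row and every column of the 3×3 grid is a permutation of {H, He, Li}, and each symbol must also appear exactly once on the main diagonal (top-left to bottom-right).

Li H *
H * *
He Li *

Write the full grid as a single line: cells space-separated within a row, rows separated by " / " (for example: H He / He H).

Li H He / H He Li / He Li H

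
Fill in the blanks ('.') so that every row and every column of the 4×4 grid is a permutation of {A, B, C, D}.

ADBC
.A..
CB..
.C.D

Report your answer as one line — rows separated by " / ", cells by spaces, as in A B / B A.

A D B C / D A C B / C B D A / B C A D

At row 2, column 4: row 2 has {A}; column 4 has {C,D}; that leaves B.
At row 3, column 4: row 3 has {B,C}; column 4 has {B,C,D}; that leaves A.
At row 4, column 1: row 4 has {C,D}; column 1 has {A,C}; that leaves B.
At row 4, column 3: row 4 has {B,C,D}; column 3 has {B}; that leaves A.
At row 2, column 1: row 2 has {A,B}; column 1 has {A,B,C}; that leaves D.
At row 2, column 3: row 2 has {A,B,D}; column 3 has {A,B}; that leaves C.
At row 3, column 3: row 3 has {A,B,C}; column 3 has {A,B,C}; that leaves D.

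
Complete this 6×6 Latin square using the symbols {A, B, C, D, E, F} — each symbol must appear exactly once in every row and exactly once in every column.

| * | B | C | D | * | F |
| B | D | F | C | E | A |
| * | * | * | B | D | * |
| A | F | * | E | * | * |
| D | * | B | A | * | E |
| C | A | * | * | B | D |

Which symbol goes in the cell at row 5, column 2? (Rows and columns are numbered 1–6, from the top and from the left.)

C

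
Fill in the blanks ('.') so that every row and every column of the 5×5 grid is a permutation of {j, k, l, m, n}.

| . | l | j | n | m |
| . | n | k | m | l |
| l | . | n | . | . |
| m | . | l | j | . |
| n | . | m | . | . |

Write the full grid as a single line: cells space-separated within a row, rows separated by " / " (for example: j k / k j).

row 1 has {j,l,m,n}; column 1 has {l,m,n} — only k is left for (r1,c1).
row 2 has {k,l,m,n}; column 1 has {k,l,m,n} — only j is left for (r2,c1).
row 3 has {l,n}; column 4 has {j,m,n} — only k is left for (r3,c4).
row 3 has {k,l,n}; column 5 has {l,m} — only j is left for (r3,c5).
row 4 has {j,l,m}; column 2 has {l,n} — only k is left for (r4,c2).
row 4 has {j,k,l,m}; column 5 has {j,l,m} — only n is left for (r4,c5).
row 5 has {m,n}; column 2 has {k,l,n} — only j is left for (r5,c2).
row 5 has {j,m,n}; column 4 has {j,k,m,n} — only l is left for (r5,c4).
row 5 has {j,l,m,n}; column 5 has {j,l,m,n} — only k is left for (r5,c5).
row 3 has {j,k,l,n}; column 2 has {j,k,l,n} — only m is left for (r3,c2).

k l j n m / j n k m l / l m n k j / m k l j n / n j m l k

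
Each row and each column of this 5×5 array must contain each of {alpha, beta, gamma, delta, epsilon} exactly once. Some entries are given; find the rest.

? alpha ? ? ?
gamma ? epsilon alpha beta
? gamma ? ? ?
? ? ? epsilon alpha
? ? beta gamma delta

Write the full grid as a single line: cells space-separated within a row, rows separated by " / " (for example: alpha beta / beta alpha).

epsilon alpha delta beta gamma / gamma delta epsilon alpha beta / beta gamma alpha delta epsilon / delta beta gamma epsilon alpha / alpha epsilon beta gamma delta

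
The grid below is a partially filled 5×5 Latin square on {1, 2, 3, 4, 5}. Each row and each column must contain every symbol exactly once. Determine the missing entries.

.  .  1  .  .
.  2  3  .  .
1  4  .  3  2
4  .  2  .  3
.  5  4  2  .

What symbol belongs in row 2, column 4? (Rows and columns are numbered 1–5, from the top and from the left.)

1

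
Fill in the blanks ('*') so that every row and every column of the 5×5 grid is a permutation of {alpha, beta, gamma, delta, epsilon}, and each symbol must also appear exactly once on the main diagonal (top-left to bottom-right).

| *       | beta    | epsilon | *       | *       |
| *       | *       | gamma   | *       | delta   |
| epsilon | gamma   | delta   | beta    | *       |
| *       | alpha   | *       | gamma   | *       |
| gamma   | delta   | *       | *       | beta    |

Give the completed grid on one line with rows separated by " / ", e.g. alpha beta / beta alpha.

At row 1, column 1: row 1 has {beta,epsilon}; column 1 has {gamma,epsilon}; the diagonal has {beta,gamma,delta}; that leaves alpha.
At row 1, column 4: row 1 has {alpha,beta,epsilon}; column 4 has {beta,gamma}; that leaves delta.
At row 1, column 5: row 1 has {alpha,beta,delta,epsilon}; column 5 has {beta,delta}; that leaves gamma.
At row 2, column 1: row 2 has {gamma,delta}; column 1 has {alpha,gamma,epsilon}; that leaves beta.
At row 2, column 2: row 2 has {beta,gamma,delta}; column 2 has {alpha,beta,gamma,delta}; the diagonal has {alpha,beta,gamma,delta}; that leaves epsilon.
At row 2, column 4: row 2 has {beta,gamma,delta,epsilon}; column 4 has {beta,gamma,delta}; that leaves alpha.
At row 3, column 5: row 3 has {beta,gamma,delta,epsilon}; column 5 has {beta,gamma,delta}; that leaves alpha.
At row 4, column 1: row 4 has {alpha,gamma}; column 1 has {alpha,beta,gamma,epsilon}; that leaves delta.
At row 4, column 3: row 4 has {alpha,gamma,delta}; column 3 has {gamma,delta,epsilon}; that leaves beta.
At row 4, column 5: row 4 has {alpha,beta,gamma,delta}; column 5 has {alpha,beta,gamma,delta}; that leaves epsilon.
At row 5, column 3: row 5 has {beta,gamma,delta}; column 3 has {beta,gamma,delta,epsilon}; that leaves alpha.
At row 5, column 4: row 5 has {alpha,beta,gamma,delta}; column 4 has {alpha,beta,gamma,delta}; that leaves epsilon.

alpha beta epsilon delta gamma / beta epsilon gamma alpha delta / epsilon gamma delta beta alpha / delta alpha beta gamma epsilon / gamma delta alpha epsilon beta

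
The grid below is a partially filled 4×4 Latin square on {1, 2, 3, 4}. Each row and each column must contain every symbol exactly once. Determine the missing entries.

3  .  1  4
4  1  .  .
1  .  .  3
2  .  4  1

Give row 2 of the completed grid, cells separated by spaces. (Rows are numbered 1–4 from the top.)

4 1 3 2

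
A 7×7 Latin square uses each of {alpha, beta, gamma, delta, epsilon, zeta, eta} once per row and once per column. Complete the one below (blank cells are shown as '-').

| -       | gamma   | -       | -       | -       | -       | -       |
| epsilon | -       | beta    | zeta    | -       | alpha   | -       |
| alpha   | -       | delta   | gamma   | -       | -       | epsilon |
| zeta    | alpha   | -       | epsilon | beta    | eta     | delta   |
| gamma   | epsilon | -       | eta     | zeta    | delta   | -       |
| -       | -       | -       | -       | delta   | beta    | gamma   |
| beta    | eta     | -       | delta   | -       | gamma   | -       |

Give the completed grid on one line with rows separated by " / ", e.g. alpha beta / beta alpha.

(r2,c2) = delta
(r2,c7) = eta
(r3,c5) = eta
(r3,c6) = zeta
(r4,c3) = gamma
(r5,c3) = alpha
(r5,c7) = beta
(r6,c1) = eta
(r6,c2) = zeta
(r6,c3) = epsilon
(r6,c4) = alpha
(r7,c3) = zeta
(r7,c7) = alpha
(r1,c1) = delta
(r1,c3) = eta
(r1,c4) = beta
(r1,c6) = epsilon
(r1,c7) = zeta
(r2,c5) = gamma
(r3,c2) = beta
(r7,c5) = epsilon
(r1,c5) = alpha

delta gamma eta beta alpha epsilon zeta / epsilon delta beta zeta gamma alpha eta / alpha beta delta gamma eta zeta epsilon / zeta alpha gamma epsilon beta eta delta / gamma epsilon alpha eta zeta delta beta / eta zeta epsilon alpha delta beta gamma / beta eta zeta delta epsilon gamma alpha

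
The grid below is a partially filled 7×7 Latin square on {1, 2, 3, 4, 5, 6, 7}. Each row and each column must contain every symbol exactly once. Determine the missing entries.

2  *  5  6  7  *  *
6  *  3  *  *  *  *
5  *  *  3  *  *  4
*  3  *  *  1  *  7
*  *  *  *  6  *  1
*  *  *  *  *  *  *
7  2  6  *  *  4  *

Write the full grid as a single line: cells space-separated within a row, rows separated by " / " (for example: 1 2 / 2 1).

(r1,c7) = 3
(r3,c5) = 2
(r4,c1) = 4
(r4,c3) = 2
(r4,c4) = 5
(r4,c6) = 6
(r5,c1) = 3
(r6,c1) = 1
(r7,c4) = 1
(r7,c7) = 5
(r1,c6) = 1
(r2,c7) = 2
(r3,c6) = 7
(r6,c7) = 6
(r7,c5) = 3
(r1,c2) = 4
(r2,c6) = 5
(r3,c3) = 1
(r5,c6) = 2
(r6,c6) = 3
(r2,c5) = 4
(r3,c2) = 6
(r6,c5) = 5
(r2,c4) = 7
(r5,c4) = 4
(r6,c2) = 7
(r6,c3) = 4
(r6,c4) = 2
(r2,c2) = 1
(r5,c2) = 5
(r5,c3) = 7

2 4 5 6 7 1 3 / 6 1 3 7 4 5 2 / 5 6 1 3 2 7 4 / 4 3 2 5 1 6 7 / 3 5 7 4 6 2 1 / 1 7 4 2 5 3 6 / 7 2 6 1 3 4 5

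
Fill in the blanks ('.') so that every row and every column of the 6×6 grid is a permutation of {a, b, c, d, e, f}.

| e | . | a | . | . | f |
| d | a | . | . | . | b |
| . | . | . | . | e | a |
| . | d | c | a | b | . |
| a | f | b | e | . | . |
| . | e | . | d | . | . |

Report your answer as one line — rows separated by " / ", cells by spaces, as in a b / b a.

row 4 has {a,b,c,d}; column 1 has {a,d,e} — only f is left for (r4,c1).
row 4 has {a,b,c,d,f}; column 6 has {a,b,f} — only e is left for (r4,c6).
row 6 has {d,e}; column 3 has {a,b,c} — only f is left for (r6,c3).
row 6 has {d,e,f}; column 6 has {a,b,e,f} — only c is left for (r6,c6).
row 2 has {a,b,d}; column 3 has {a,b,c,f} — only e is left for (r2,c3).
row 3 has {a,e}; column 3 has {a,b,c,e,f} — only d is left for (r3,c3).
row 5 has {a,b,e,f}; column 6 has {a,b,c,e,f} — only d is left for (r5,c6).
row 6 has {c,d,e,f}; column 1 has {a,d,e,f} — only b is left for (r6,c1).
row 6 has {b,c,d,e,f}; column 5 has {b,e} — only a is left for (r6,c5).
row 3 has {a,d,e}; column 1 has {a,b,d,e,f} — only c is left for (r3,c1).
row 3 has {a,c,d,e}; column 2 has {a,d,e,f} — only b is left for (r3,c2).
row 3 has {a,b,c,d,e}; column 4 has {a,d,e} — only f is left for (r3,c4).
row 5 has {a,b,d,e,f}; column 5 has {a,b,e} — only c is left for (r5,c5).
row 1 has {a,e,f}; column 2 has {a,b,d,e,f} — only c is left for (r1,c2).
row 1 has {a,c,e,f}; column 4 has {a,d,e,f} — only b is left for (r1,c4).
row 1 has {a,b,c,e,f}; column 5 has {a,b,c,e} — only d is left for (r1,c5).
row 2 has {a,b,d,e}; column 4 has {a,b,d,e,f} — only c is left for (r2,c4).
row 2 has {a,b,c,d,e}; column 5 has {a,b,c,d,e} — only f is left for (r2,c5).

e c a b d f / d a e c f b / c b d f e a / f d c a b e / a f b e c d / b e f d a c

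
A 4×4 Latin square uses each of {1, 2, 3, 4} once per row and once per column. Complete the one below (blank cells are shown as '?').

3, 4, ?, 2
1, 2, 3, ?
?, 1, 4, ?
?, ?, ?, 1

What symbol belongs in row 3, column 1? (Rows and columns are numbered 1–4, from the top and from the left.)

2

At row 1, column 3: row 1 has {2,3,4}; column 3 has {3,4}; that leaves 1.
At row 2, column 4: row 2 has {1,2,3}; column 4 has {1,2}; that leaves 4.
At row 3, column 1: row 3 has {1,4}; column 1 has {1,3}; that leaves 2.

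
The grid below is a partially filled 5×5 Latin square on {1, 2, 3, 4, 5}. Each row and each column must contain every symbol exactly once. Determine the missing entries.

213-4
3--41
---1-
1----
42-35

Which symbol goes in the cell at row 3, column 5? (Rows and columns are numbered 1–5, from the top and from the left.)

2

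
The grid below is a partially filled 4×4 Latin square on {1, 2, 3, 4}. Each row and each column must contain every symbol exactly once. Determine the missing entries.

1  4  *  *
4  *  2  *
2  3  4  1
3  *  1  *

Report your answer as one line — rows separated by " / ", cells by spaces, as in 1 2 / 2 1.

At row 1, column 3: row 1 has {1,4}; column 3 has {1,2,4}; that leaves 3.
At row 1, column 4: row 1 has {1,3,4}; column 4 has {1}; that leaves 2.
At row 2, column 2: row 2 has {2,4}; column 2 has {3,4}; that leaves 1.
At row 2, column 4: row 2 has {1,2,4}; column 4 has {1,2}; that leaves 3.
At row 4, column 2: row 4 has {1,3}; column 2 has {1,3,4}; that leaves 2.
At row 4, column 4: row 4 has {1,2,3}; column 4 has {1,2,3}; that leaves 4.

1 4 3 2 / 4 1 2 3 / 2 3 4 1 / 3 2 1 4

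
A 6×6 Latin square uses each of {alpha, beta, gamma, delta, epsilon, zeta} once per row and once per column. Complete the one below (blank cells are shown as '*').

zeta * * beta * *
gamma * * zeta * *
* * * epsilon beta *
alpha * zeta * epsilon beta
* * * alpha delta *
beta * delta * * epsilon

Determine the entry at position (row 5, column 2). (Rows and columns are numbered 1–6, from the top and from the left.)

beta

(r2,c5) = alpha
(r2,c6) = delta
(r3,c1) = delta
(r5,c1) = epsilon
(r6,c4) = gamma
(r6,c5) = zeta
(r1,c5) = gamma
(r1,c6) = alpha
(r4,c4) = delta
(r6,c2) = alpha
(r1,c3) = epsilon
(r2,c3) = beta
(r4,c2) = gamma
(r5,c3) = gamma
(r5,c6) = zeta
(r1,c2) = delta
(r2,c2) = epsilon
(r3,c2) = zeta
(r3,c3) = alpha
(r3,c6) = gamma
(r5,c2) = beta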